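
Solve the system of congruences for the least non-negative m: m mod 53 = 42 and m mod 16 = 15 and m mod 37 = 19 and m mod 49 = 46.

1454415

The moduli are pairwise coprime; N = 53·16·37·49 = 1537424.
N/53 = 29008; 29008 ≡ 17 (mod 53); 17·25 ≡ 1, so inverse 25.
N/16 = 96089; 96089 ≡ 9 (mod 16); 9·9 ≡ 1, so inverse 9.
N/37 = 41552; 41552 ≡ 1 (mod 37), inverse 1.
N/49 = 31376; 31376 ≡ 16 (mod 49); 16·46 ≡ 1, so inverse 46.
m ≡ 42·29008·25 + 15·96089·9 + 19·41552·1 + 46·31376·46 = 110611519.
110611519 mod 1537424 = 1454415.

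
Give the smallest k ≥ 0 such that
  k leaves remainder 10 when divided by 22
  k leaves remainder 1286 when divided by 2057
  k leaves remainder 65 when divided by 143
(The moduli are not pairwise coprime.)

46540

gcd(22, 2057) = 11 and 11 | (1286 − 10), so the pair is consistent; merging gives k ≡ 1286 (mod 4114), where 4114 = lcm(22, 2057).
gcd(4114, 143) = 11 and 11 | (65 − 1286), so the pair is consistent; merging gives k ≡ 46540 (mod 53482), where 53482 = lcm(4114, 143).
The solution is unique modulo lcm(22, 2057, 143) = 53482.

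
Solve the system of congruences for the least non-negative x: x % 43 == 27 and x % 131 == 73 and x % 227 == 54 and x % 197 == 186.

The moduli are pairwise coprime; N = 43·131·227·197 = 251902127.
N/43 = 5858189; 5858189 ≡ 41 (mod 43); 41·21 ≡ 1, so inverse 21.
N/131 = 1922917; 1922917 ≡ 99 (mod 131); 99·45 ≡ 1, so inverse 45.
N/227 = 1109701; 1109701 ≡ 125 (mod 227); 125·158 ≡ 1, so inverse 158.
N/197 = 1278691; 1278691 ≡ 161 (mod 197); 161·93 ≡ 1, so inverse 93.
x ≡ 27·5858189·21 + 73·1922917·45 + 54·1109701·158 + 186·1278691·93 = 41225141358.
41225141358 mod 251902127 = 165094657.

165094657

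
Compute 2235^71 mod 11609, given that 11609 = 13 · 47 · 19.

8254

Mod 13: 2235 ≡ 12; by Fermat, exponent reduces to 71 mod 12 = 11; 12^11 ≡ 12 (mod 13).
Mod 47: 2235 ≡ 26; by Fermat, exponent reduces to 71 mod 46 = 25; 26^25 ≡ 29 (mod 47).
Mod 19: 2235 ≡ 12; by Fermat, exponent reduces to 71 mod 18 = 17; 12^17 ≡ 8 (mod 19).
Combine by CRT: x ≡ 12 (mod 13), x ≡ 29 (mod 47), x ≡ 8 (mod 19) ⇒ x ≡ 8254 (mod 11609).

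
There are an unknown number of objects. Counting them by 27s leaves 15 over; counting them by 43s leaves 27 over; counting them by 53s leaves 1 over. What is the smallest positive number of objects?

29310

The moduli are pairwise coprime; M = 27·43·53 = 61533.
M/27 = 2279; 2279 ≡ 11 (mod 27); 11·5 ≡ 1, so inverse 5.
M/43 = 1431; 1431 ≡ 12 (mod 43); 12·18 ≡ 1, so inverse 18.
M/53 = 1161; 1161 ≡ 48 (mod 53); 48·21 ≡ 1, so inverse 21.
N ≡ 15·2279·5 + 27·1431·18 + 1·1161·21 = 890772.
890772 mod 61533 = 29310.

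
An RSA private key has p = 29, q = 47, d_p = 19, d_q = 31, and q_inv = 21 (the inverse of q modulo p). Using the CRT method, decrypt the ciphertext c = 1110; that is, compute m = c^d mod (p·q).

m₁ = c^(d_p) mod p: c ≡ 8 (mod 29), and 8^19 mod 29 = 2.
m₂ = c^(d_q) mod q: c ≡ 29 (mod 47), and 29^31 mod 47 = 33.
h = q_inv·(m₁ − m₂) mod p = 21·(2 − 33) mod 29 = 16.
m = m₂ + h·q = 33 + 16·47 = 785.

785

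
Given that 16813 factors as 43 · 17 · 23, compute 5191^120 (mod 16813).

3739

Mod 43: 5191 ≡ 31; by Fermat, exponent reduces to 120 mod 42 = 36; 31^36 ≡ 41 (mod 43).
Mod 17: 5191 ≡ 6; by Fermat, exponent reduces to 120 mod 16 = 8; 6^8 ≡ 16 (mod 17).
Mod 23: 5191 ≡ 16; by Fermat, exponent reduces to 120 mod 22 = 10; 16^10 ≡ 13 (mod 23).
Combine by CRT: x ≡ 41 (mod 43), x ≡ 16 (mod 17), x ≡ 13 (mod 23) ⇒ x ≡ 3739 (mod 16813).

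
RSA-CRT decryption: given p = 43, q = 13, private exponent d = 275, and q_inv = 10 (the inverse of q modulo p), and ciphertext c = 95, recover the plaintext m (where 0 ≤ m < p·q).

d_p = d mod (p−1) = 275 mod 42 = 23; d_q = d mod (q−1) = 11.
m₁ = c^(d_p) mod p: c ≡ 9 (mod 43), and 9^23 mod 43 = 38.
m₂ = c^(d_q) mod q: c ≡ 4 (mod 13), and 4^11 mod 13 = 10.
h = q_inv·(m₁ − m₂) mod p = 10·(38 − 10) mod 43 = 22.
m = m₂ + h·q = 10 + 22·13 = 296.

296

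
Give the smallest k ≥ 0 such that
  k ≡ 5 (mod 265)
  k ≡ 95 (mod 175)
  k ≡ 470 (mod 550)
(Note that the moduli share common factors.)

111570

gcd(265, 175) = 5 and 5 | (95 − 5), so the pair is consistent; merging gives k ≡ 270 (mod 9275), where 9275 = lcm(265, 175).
gcd(9275, 550) = 25 and 25 | (470 − 270), so the pair is consistent; merging gives k ≡ 111570 (mod 204050), where 204050 = lcm(9275, 550).
The solution is unique modulo lcm(265, 175, 550) = 204050.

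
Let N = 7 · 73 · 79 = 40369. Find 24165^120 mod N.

Mod 7: 24165 ≡ 1; since 6 | 120, by Fermat 1^120 ≡ 1 (mod 7).
Mod 73: 24165 ≡ 2; by Fermat, exponent reduces to 120 mod 72 = 48; 2^48 ≡ 8 (mod 73).
Mod 79: 24165 ≡ 70; by Fermat, exponent reduces to 120 mod 78 = 42; 70^42 ≡ 18 (mod 79).
Combine by CRT: x ≡ 1 (mod 7), x ≡ 8 (mod 73), x ≡ 18 (mod 79) ⇒ x ≡ 38333 (mod 40369).

38333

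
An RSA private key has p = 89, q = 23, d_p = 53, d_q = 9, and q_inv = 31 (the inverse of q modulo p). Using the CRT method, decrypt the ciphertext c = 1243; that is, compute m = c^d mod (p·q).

1082

m₁ = c^(d_p) mod p: c ≡ 86 (mod 89), and 86^53 mod 89 = 14.
m₂ = c^(d_q) mod q: c ≡ 1 (mod 23), and 1^9 mod 23 = 1.
h = q_inv·(m₁ − m₂) mod p = 31·(14 − 1) mod 89 = 47.
m = m₂ + h·q = 1 + 47·23 = 1082.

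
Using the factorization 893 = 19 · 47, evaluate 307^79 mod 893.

Mod 19: 307 ≡ 3; by Fermat, exponent reduces to 79 mod 18 = 7; 3^7 ≡ 2 (mod 19).
Mod 47: 307 ≡ 25; by Fermat, exponent reduces to 79 mod 46 = 33; 25^33 ≡ 3 (mod 47).
Combine by CRT: x ≡ 2 (mod 19), x ≡ 3 (mod 47) ⇒ x ≡ 97 (mod 893).

97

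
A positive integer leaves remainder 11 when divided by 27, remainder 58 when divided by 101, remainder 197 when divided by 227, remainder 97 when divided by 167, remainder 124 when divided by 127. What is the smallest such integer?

The moduli are pairwise coprime; N = 27·101·227·167·127 = 13128986061.
N/27 = 486258743; 486258743 ≡ 2 (mod 27); 2·14 ≡ 1, so inverse 14.
N/101 = 129989961; 129989961 ≡ 32 (mod 101); 32·60 ≡ 1, so inverse 60.
N/227 = 57836943; 57836943 ≡ 67 (mod 227); 67·61 ≡ 1, so inverse 61.
N/167 = 78616683; 78616683 ≡ 97 (mod 167); 97·31 ≡ 1, so inverse 31.
N/127 = 103377843; 103377843 ≡ 97 (mod 127); 97·55 ≡ 1, so inverse 55.
x ≡ 11·486258743·14 + 58·129989961·60 + 197·57836943·61 + 97·78616683·31 + 124·103377843·55 = 2163712709774.
2163712709774 mod 13128986061 = 10558995770.

10558995770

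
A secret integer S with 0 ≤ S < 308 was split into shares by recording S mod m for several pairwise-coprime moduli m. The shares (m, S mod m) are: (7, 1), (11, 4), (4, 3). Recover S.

15

Combine the congruences pairwise.
From S ≡ 1 (mod 7) write S = 1 + 7t. Substituting into S ≡ 4 (mod 11) gives 7t ≡ 3 (mod 11), and since 7⁻¹ ≡ 8 (mod 11), t ≡ 2. Hence S ≡ 1 + 7·2 = 15 (mod 77).
From S ≡ 15 (mod 77) write S = 15 + 77t. Substituting into S ≡ 3 (mod 4) gives 77t ≡ 0 (mod 4), and since 1⁻¹ ≡ 1 (mod 4), t ≡ 0. Hence S ≡ 15 + 77·0 = 15 (mod 308).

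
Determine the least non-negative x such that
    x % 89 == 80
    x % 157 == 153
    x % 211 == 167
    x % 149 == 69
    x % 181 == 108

Combine the congruences pairwise.
From x ≡ 80 (mod 89) write x = 80 + 89t. Substituting into x ≡ 153 (mod 157) gives 89t ≡ 73 (mod 157), and since 89⁻¹ ≡ 30 (mod 157), t ≡ 149. Hence x ≡ 80 + 89·149 = 13341 (mod 13973).
From x ≡ 13341 (mod 13973) write x = 13341 + 13973t. Substituting into x ≡ 167 (mod 211) gives 13973t ≡ 119 (mod 211), and since 47⁻¹ ≡ 9 (mod 211), t ≡ 16. Hence x ≡ 13341 + 13973·16 = 236909 (mod 2948303).
From x ≡ 236909 (mod 2948303) write x = 236909 + 2948303t. Substituting into x ≡ 69 (mod 149) gives 2948303t ≡ 70 (mod 149), and since 40⁻¹ ≡ 41 (mod 149), t ≡ 39. Hence x ≡ 236909 + 2948303·39 = 115220726 (mod 439297147).
From x ≡ 115220726 (mod 439297147) write x = 115220726 + 439297147t. Substituting into x ≡ 108 (mod 181) gives 439297147t ≡ 0 (mod 181), and since 11⁻¹ ≡ 33 (mod 181), t ≡ 0. Hence x ≡ 115220726 + 439297147·0 = 115220726 (mod 79512783607).

115220726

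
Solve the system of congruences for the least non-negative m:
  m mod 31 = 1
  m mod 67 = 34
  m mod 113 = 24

65225

The moduli are pairwise coprime; N = 31·67·113 = 234701.
N/31 = 7571; 7571 ≡ 7 (mod 31); 7·9 ≡ 1, so inverse 9.
N/67 = 3503; 3503 ≡ 19 (mod 67); 19·60 ≡ 1, so inverse 60.
N/113 = 2077; 2077 ≡ 43 (mod 113); 43·92 ≡ 1, so inverse 92.
m ≡ 1·7571·9 + 34·3503·60 + 24·2077·92 = 11800275.
11800275 mod 234701 = 65225.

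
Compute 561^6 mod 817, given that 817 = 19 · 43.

752

Mod 19: 561 ≡ 10; 10^6 ≡ 11 (mod 19).
Mod 43: 561 ≡ 2; 2^6 ≡ 21 (mod 43).
Combine by CRT: x ≡ 11 (mod 19), x ≡ 21 (mod 43) ⇒ x ≡ 752 (mod 817).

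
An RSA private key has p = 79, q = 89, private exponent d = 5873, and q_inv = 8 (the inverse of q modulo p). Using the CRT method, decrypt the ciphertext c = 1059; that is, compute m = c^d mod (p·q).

d_p = d mod (p−1) = 5873 mod 78 = 23; d_q = d mod (q−1) = 65.
m₁ = c^(d_p) mod p: c ≡ 32 (mod 79), and 32^23 mod 79 = 20.
m₂ = c^(d_q) mod q: c ≡ 80 (mod 89), and 80^65 mod 89 = 10.
h = q_inv·(m₁ − m₂) mod p = 8·(20 − 10) mod 79 = 1.
m = m₂ + h·q = 10 + 1·89 = 99.

99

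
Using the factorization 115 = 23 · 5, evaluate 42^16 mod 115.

Mod 23: 42 ≡ 19; 19^16 ≡ 12 (mod 23).
Mod 5: 42 ≡ 2; since 4 | 16, by Fermat 2^16 ≡ 1 (mod 5).
Combine by CRT: x ≡ 12 (mod 23), x ≡ 1 (mod 5) ⇒ x ≡ 81 (mod 115).

81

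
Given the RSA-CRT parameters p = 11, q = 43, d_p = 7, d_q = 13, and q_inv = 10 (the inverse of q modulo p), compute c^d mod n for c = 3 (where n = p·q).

m₁ = c^(d_p) mod p: c ≡ 3 (mod 11), and 3^7 mod 11 = 9.
m₂ = c^(d_q) mod q: c ≡ 3 (mod 43), and 3^13 mod 43 = 12.
h = q_inv·(m₁ − m₂) mod p = 10·(9 − 12) mod 11 = 3.
m = m₂ + h·q = 12 + 3·43 = 141.

141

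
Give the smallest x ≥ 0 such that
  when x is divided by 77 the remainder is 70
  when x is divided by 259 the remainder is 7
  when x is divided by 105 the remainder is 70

gcd(77, 259) = 7 and 7 | (7 − 70), so the pair is consistent; merging gives x ≡ 1302 (mod 2849), where 2849 = lcm(77, 259).
gcd(2849, 105) = 7 and 7 | (70 − 1302), so the pair is consistent; merging gives x ≡ 7000 (mod 42735), where 42735 = lcm(2849, 105).
The solution is unique modulo lcm(77, 259, 105) = 42735.

7000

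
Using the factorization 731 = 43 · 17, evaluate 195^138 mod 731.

Mod 43: 195 ≡ 23; by Fermat, exponent reduces to 138 mod 42 = 12; 23^12 ≡ 16 (mod 43).
Mod 17: 195 ≡ 8; by Fermat, exponent reduces to 138 mod 16 = 10; 8^10 ≡ 13 (mod 17).
Combine by CRT: x ≡ 16 (mod 43), x ≡ 13 (mod 17) ⇒ x ≡ 489 (mod 731).

489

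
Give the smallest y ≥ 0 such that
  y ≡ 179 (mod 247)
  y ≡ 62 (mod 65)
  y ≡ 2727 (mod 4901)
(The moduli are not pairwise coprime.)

gcd(247, 65) = 13 and 13 | (62 − 179), so the pair is consistent; merging gives y ≡ 1167 (mod 1235), where 1235 = lcm(247, 65).
gcd(1235, 4901) = 13 and 13 | (2727 − 1167), so the pair is consistent; merging gives y ≡ 198767 (mod 465595), where 465595 = lcm(1235, 4901).
The solution is unique modulo lcm(247, 65, 4901) = 465595.

198767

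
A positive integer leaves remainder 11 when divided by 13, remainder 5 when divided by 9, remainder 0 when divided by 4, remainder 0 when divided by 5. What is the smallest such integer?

1220

From N ≡ 11 (mod 13) write N = 11 + 13t. Substituting into N ≡ 5 (mod 9) gives 13t ≡ 3 (mod 9), and since 4⁻¹ ≡ 7 (mod 9), t ≡ 3. Hence N ≡ 11 + 13·3 = 50 (mod 117).
From N ≡ 50 (mod 117) write N = 50 + 117t. Substituting into N ≡ 0 (mod 4) gives 117t ≡ 2 (mod 4), and since 1⁻¹ ≡ 1 (mod 4), t ≡ 2. Hence N ≡ 50 + 117·2 = 284 (mod 468).
From N ≡ 284 (mod 468) write N = 284 + 468t. Substituting into N ≡ 0 (mod 5) gives 468t ≡ 1 (mod 5), and since 3⁻¹ ≡ 2 (mod 5), t ≡ 2. Hence N ≡ 284 + 468·2 = 1220 (mod 2340).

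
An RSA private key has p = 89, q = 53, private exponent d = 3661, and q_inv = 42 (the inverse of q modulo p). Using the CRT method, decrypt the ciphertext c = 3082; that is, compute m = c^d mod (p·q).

d_p = d mod (p−1) = 3661 mod 88 = 53; d_q = d mod (q−1) = 21.
m₁ = c^(d_p) mod p: c ≡ 56 (mod 89), and 56^53 mod 89 = 83.
m₂ = c^(d_q) mod q: c ≡ 8 (mod 53), and 8^21 mod 53 = 34.
h = q_inv·(m₁ − m₂) mod p = 42·(83 − 34) mod 89 = 11.
m = m₂ + h·q = 34 + 11·53 = 617.

617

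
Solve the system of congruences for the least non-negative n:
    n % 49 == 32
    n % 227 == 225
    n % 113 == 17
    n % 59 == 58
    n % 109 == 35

3851963679

The moduli are pairwise coprime; M = 49·227·113·59·109 = 8083117469.
M/49 = 164961581; 164961581 ≡ 43 (mod 49); 43·8 ≡ 1, so inverse 8.
M/227 = 35608447; 35608447 ≡ 92 (mod 227); 92·190 ≡ 1, so inverse 190.
M/113 = 71532013; 71532013 ≡ 75 (mod 113); 75·110 ≡ 1, so inverse 110.
M/59 = 137001991; 137001991 ≡ 38 (mod 59); 38·14 ≡ 1, so inverse 14.
M/109 = 74157041; 74157041 ≡ 90 (mod 109); 90·86 ≡ 1, so inverse 86.
n ≡ 32·164961581·8 + 225·35608447·190 + 17·71532013·110 + 58·137001991·14 + 35·74157041·86 = 2032714448398.
2032714448398 mod 8083117469 = 3851963679.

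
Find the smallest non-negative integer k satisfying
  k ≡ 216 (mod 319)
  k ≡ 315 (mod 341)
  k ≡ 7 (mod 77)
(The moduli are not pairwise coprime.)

43281

gcd(319, 341) = 11 and 11 | (315 − 216), so the pair is consistent; merging gives k ≡ 3725 (mod 9889), where 9889 = lcm(319, 341).
gcd(9889, 77) = 11 and 11 | (7 − 3725), so the pair is consistent; merging gives k ≡ 43281 (mod 69223), where 69223 = lcm(9889, 77).
The solution is unique modulo lcm(319, 341, 77) = 69223.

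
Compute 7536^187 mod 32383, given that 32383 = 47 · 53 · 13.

17585

Mod 47: 7536 ≡ 16; by Fermat, exponent reduces to 187 mod 46 = 3; 16^3 ≡ 7 (mod 47).
Mod 53: 7536 ≡ 10; by Fermat, exponent reduces to 187 mod 52 = 31; 10^31 ≡ 42 (mod 53).
Mod 13: 7536 ≡ 9; by Fermat, exponent reduces to 187 mod 12 = 7; 9^7 ≡ 9 (mod 13).
Combine by CRT: x ≡ 7 (mod 47), x ≡ 42 (mod 53), x ≡ 9 (mod 13) ⇒ x ≡ 17585 (mod 32383).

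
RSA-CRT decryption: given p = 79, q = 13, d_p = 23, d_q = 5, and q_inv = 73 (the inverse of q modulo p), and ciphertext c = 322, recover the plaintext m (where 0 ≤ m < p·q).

667

m₁ = c^(d_p) mod p: c ≡ 6 (mod 79), and 6^23 mod 79 = 35.
m₂ = c^(d_q) mod q: c ≡ 10 (mod 13), and 10^5 mod 13 = 4.
h = q_inv·(m₁ − m₂) mod p = 73·(35 − 4) mod 79 = 51.
m = m₂ + h·q = 4 + 51·13 = 667.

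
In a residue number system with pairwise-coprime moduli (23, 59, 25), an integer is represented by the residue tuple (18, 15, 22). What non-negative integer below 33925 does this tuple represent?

2847

The moduli are pairwise coprime; N = 23·59·25 = 33925.
N/23 = 1475; 1475 ≡ 3 (mod 23); 3·8 ≡ 1, so inverse 8.
N/59 = 575; 575 ≡ 44 (mod 59); 44·55 ≡ 1, so inverse 55.
N/25 = 1357; 1357 ≡ 7 (mod 25); 7·18 ≡ 1, so inverse 18.
x ≡ 18·1475·8 + 15·575·55 + 22·1357·18 = 1224147.
1224147 mod 33925 = 2847.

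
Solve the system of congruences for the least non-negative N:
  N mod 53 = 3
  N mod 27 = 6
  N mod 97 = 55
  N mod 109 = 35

The moduli are pairwise coprime; M = 53·27·97·109 = 15129963.
M/53 = 285471; 285471 ≡ 13 (mod 53); 13·49 ≡ 1, so inverse 49.
M/27 = 560369; 560369 ≡ 11 (mod 27); 11·5 ≡ 1, so inverse 5.
M/97 = 155979; 155979 ≡ 3 (mod 97); 3·65 ≡ 1, so inverse 65.
M/109 = 138807; 138807 ≡ 50 (mod 109); 50·24 ≡ 1, so inverse 24.
N ≡ 3·285471·49 + 6·560369·5 + 55·155979·65 + 35·138807·24 = 732998112.
732998112 mod 15129963 = 6759888.

6759888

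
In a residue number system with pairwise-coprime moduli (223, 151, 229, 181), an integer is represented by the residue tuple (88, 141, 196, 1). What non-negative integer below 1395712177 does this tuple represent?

From x ≡ 88 (mod 223) write x = 88 + 223t. Substituting into x ≡ 141 (mod 151) gives 223t ≡ 53 (mod 151), and since 72⁻¹ ≡ 86 (mod 151), t ≡ 28. Hence x ≡ 88 + 223·28 = 6332 (mod 33673).
From x ≡ 6332 (mod 33673) write x = 6332 + 33673t. Substituting into x ≡ 196 (mod 229) gives 33673t ≡ 47 (mod 229), and since 10⁻¹ ≡ 23 (mod 229), t ≡ 165. Hence x ≡ 6332 + 33673·165 = 5562377 (mod 7711117).
From x ≡ 5562377 (mod 7711117) write x = 5562377 + 7711117t. Substituting into x ≡ 1 (mod 181) gives 7711117t ≡ 116 (mod 181), and since 155⁻¹ ≡ 174 (mod 181), t ≡ 93. Hence x ≡ 5562377 + 7711117·93 = 722696258 (mod 1395712177).

722696258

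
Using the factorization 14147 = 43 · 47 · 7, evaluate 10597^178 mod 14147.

9199

Mod 43: 10597 ≡ 19; by Fermat, exponent reduces to 178 mod 42 = 10; 19^10 ≡ 40 (mod 43).
Mod 47: 10597 ≡ 22; by Fermat, exponent reduces to 178 mod 46 = 40; 22^40 ≡ 34 (mod 47).
Mod 7: 10597 ≡ 6; by Fermat, exponent reduces to 178 mod 6 = 4; 6^4 ≡ 1 (mod 7).
Combine by CRT: x ≡ 40 (mod 43), x ≡ 34 (mod 47), x ≡ 1 (mod 7) ⇒ x ≡ 9199 (mod 14147).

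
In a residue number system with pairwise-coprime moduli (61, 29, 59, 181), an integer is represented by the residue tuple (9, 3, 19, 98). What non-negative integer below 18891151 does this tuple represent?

9994737

From x ≡ 9 (mod 61) write x = 9 + 61t. Substituting into x ≡ 3 (mod 29) gives 61t ≡ 23 (mod 29), and since 3⁻¹ ≡ 10 (mod 29), t ≡ 27. Hence x ≡ 9 + 61·27 = 1656 (mod 1769).
From x ≡ 1656 (mod 1769) write x = 1656 + 1769t. Substituting into x ≡ 19 (mod 59) gives 1769t ≡ 15 (mod 59), and since 58⁻¹ ≡ 58 (mod 59), t ≡ 44. Hence x ≡ 1656 + 1769·44 = 79492 (mod 104371).
From x ≡ 79492 (mod 104371) write x = 79492 + 104371t. Substituting into x ≡ 98 (mod 181) gives 104371t ≡ 65 (mod 181), and since 115⁻¹ ≡ 85 (mod 181), t ≡ 95. Hence x ≡ 79492 + 104371·95 = 9994737 (mod 18891151).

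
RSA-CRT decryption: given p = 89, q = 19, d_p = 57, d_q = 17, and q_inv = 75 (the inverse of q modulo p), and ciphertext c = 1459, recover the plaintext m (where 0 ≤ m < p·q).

m₁ = c^(d_p) mod p: c ≡ 35 (mod 89), and 35^57 mod 89 = 15.
m₂ = c^(d_q) mod q: c ≡ 15 (mod 19), and 15^17 mod 19 = 14.
h = q_inv·(m₁ − m₂) mod p = 75·(15 − 14) mod 89 = 75.
m = m₂ + h·q = 14 + 75·19 = 1439.

1439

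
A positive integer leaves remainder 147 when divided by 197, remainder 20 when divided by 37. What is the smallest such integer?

From a ≡ 147 (mod 197) write a = 147 + 197t. Substituting into a ≡ 20 (mod 37) gives 197t ≡ 21 (mod 37), and since 12⁻¹ ≡ 34 (mod 37), t ≡ 11. Hence a ≡ 147 + 197·11 = 2314 (mod 7289).

2314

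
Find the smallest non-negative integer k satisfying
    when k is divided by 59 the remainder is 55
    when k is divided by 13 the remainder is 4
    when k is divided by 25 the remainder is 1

The moduli are pairwise coprime; N = 59·13·25 = 19175.
N/59 = 325; 325 ≡ 30 (mod 59); 30·2 ≡ 1, so inverse 2.
N/13 = 1475; 1475 ≡ 6 (mod 13); 6·11 ≡ 1, so inverse 11.
N/25 = 767; 767 ≡ 17 (mod 25); 17·3 ≡ 1, so inverse 3.
k ≡ 55·325·2 + 4·1475·11 + 1·767·3 = 102951.
102951 mod 19175 = 7076.

7076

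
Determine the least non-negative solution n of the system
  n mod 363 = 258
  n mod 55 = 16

621

Combine the congruences pairwise.
gcd(363, 55) = 11 and 11 | (16 − 258), so the pair is consistent; merging gives n ≡ 621 (mod 1815), where 1815 = lcm(363, 55).
The solution is unique modulo lcm(363, 55) = 1815.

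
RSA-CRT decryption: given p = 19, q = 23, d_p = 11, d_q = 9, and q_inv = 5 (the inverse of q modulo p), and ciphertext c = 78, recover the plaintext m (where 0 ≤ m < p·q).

m₁ = c^(d_p) mod p: c ≡ 2 (mod 19), and 2^11 mod 19 = 15.
m₂ = c^(d_q) mod q: c ≡ 9 (mod 23), and 9^9 mod 23 = 2.
h = q_inv·(m₁ − m₂) mod p = 5·(15 − 2) mod 19 = 8.
m = m₂ + h·q = 2 + 8·23 = 186.

186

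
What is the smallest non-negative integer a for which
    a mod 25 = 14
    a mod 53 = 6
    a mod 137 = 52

From a ≡ 14 (mod 25) write a = 14 + 25t. Substituting into a ≡ 6 (mod 53) gives 25t ≡ 45 (mod 53), and since 25⁻¹ ≡ 17 (mod 53), t ≡ 23. Hence a ≡ 14 + 25·23 = 589 (mod 1325).
From a ≡ 589 (mod 1325) write a = 589 + 1325t. Substituting into a ≡ 52 (mod 137) gives 1325t ≡ 11 (mod 137), and since 92⁻¹ ≡ 70 (mod 137), t ≡ 85. Hence a ≡ 589 + 1325·85 = 113214 (mod 181525).

113214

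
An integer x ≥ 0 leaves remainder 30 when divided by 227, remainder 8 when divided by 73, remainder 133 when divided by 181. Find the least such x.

Combine the congruences pairwise.
From x ≡ 30 (mod 227) write x = 30 + 227t. Substituting into x ≡ 8 (mod 73) gives 227t ≡ 51 (mod 73), and since 8⁻¹ ≡ 64 (mod 73), t ≡ 52. Hence x ≡ 30 + 227·52 = 11834 (mod 16571).
From x ≡ 11834 (mod 16571) write x = 11834 + 16571t. Substituting into x ≡ 133 (mod 181) gives 16571t ≡ 64 (mod 181), and since 100⁻¹ ≡ 143 (mod 181), t ≡ 102. Hence x ≡ 11834 + 16571·102 = 1702076 (mod 2999351).

1702076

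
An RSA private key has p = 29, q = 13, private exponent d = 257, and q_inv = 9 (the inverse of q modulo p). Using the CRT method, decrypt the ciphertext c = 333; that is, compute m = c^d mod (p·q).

d_p = d mod (p−1) = 257 mod 28 = 5; d_q = d mod (q−1) = 5.
m₁ = c^(d_p) mod p: c ≡ 14 (mod 29), and 14^5 mod 29 = 19.
m₂ = c^(d_q) mod q: c ≡ 8 (mod 13), and 8^5 mod 13 = 8.
h = q_inv·(m₁ − m₂) mod p = 9·(19 − 8) mod 29 = 12.
m = m₂ + h·q = 8 + 12·13 = 164.

164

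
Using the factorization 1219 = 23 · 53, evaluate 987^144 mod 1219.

301

Mod 23: 987 ≡ 21; by Fermat, exponent reduces to 144 mod 22 = 12; 21^12 ≡ 2 (mod 23).
Mod 53: 987 ≡ 33; by Fermat, exponent reduces to 144 mod 52 = 40; 33^40 ≡ 36 (mod 53).
Combine by CRT: x ≡ 2 (mod 23), x ≡ 36 (mod 53) ⇒ x ≡ 301 (mod 1219).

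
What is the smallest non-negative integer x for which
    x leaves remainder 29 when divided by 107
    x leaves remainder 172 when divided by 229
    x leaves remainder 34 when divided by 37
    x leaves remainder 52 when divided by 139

From x ≡ 29 (mod 107) write x = 29 + 107t. Substituting into x ≡ 172 (mod 229) gives 107t ≡ 143 (mod 229), and since 107⁻¹ ≡ 122 (mod 229), t ≡ 42. Hence x ≡ 29 + 107·42 = 4523 (mod 24503).
From x ≡ 4523 (mod 24503) write x = 4523 + 24503t. Substituting into x ≡ 34 (mod 37) gives 24503t ≡ 25 (mod 37), and since 9⁻¹ ≡ 33 (mod 37), t ≡ 11. Hence x ≡ 4523 + 24503·11 = 274056 (mod 906611).
From x ≡ 274056 (mod 906611) write x = 274056 + 906611t. Substituting into x ≡ 52 (mod 139) gives 906611t ≡ 104 (mod 139), and since 53⁻¹ ≡ 21 (mod 139), t ≡ 99. Hence x ≡ 274056 + 906611·99 = 90028545 (mod 126018929).

90028545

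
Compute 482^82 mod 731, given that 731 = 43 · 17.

189

Mod 43: 482 ≡ 9; by Fermat, exponent reduces to 82 mod 42 = 40; 9^40 ≡ 17 (mod 43).
Mod 17: 482 ≡ 6; by Fermat, exponent reduces to 82 mod 16 = 2; 6^2 ≡ 2 (mod 17).
Combine by CRT: x ≡ 17 (mod 43), x ≡ 2 (mod 17) ⇒ x ≡ 189 (mod 731).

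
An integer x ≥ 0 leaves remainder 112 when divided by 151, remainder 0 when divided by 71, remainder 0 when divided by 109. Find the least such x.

1129894

The moduli are pairwise coprime; N = 151·71·109 = 1168589.
N/151 = 7739; 7739 ≡ 38 (mod 151); 38·4 ≡ 1, so inverse 4.
N/71 = 16459; 16459 ≡ 58 (mod 71); 58·60 ≡ 1, so inverse 60.
N/109 = 10721; 10721 ≡ 39 (mod 109); 39·14 ≡ 1, so inverse 14.
x ≡ 112·7739·4 + 0·16459·60 + 0·10721·14 = 3467072.
3467072 mod 1168589 = 1129894.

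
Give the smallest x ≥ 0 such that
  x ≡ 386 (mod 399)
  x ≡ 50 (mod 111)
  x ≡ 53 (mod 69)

gcd(399, 111) = 3 and 3 | (50 − 386), so the pair is consistent; merging gives x ≡ 2381 (mod 14763), where 14763 = lcm(399, 111).
gcd(14763, 69) = 3 and 3 | (53 − 2381), so the pair is consistent; merging gives x ≡ 253352 (mod 339549), where 339549 = lcm(14763, 69).
The solution is unique modulo lcm(399, 111, 69) = 339549.

253352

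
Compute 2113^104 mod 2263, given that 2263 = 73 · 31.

Mod 73: 2113 ≡ 69; by Fermat, exponent reduces to 104 mod 72 = 32; 69^32 ≡ 2 (mod 73).
Mod 31: 2113 ≡ 5; by Fermat, exponent reduces to 104 mod 30 = 14; 5^14 ≡ 25 (mod 31).
Combine by CRT: x ≡ 2 (mod 73), x ≡ 25 (mod 31) ⇒ x ≡ 1389 (mod 2263).

1389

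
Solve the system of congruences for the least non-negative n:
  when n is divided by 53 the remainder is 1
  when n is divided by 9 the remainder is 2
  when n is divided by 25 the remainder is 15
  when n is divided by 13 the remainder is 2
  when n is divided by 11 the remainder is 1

The moduli are pairwise coprime; M = 53·9·25·13·11 = 1705275.
M/53 = 32175; 32175 ≡ 4 (mod 53); 4·40 ≡ 1, so inverse 40.
M/9 = 189475; 189475 ≡ 7 (mod 9); 7·4 ≡ 1, so inverse 4.
M/25 = 68211; 68211 ≡ 11 (mod 25); 11·16 ≡ 1, so inverse 16.
M/13 = 131175; 131175 ≡ 5 (mod 13); 5·8 ≡ 1, so inverse 8.
M/11 = 155025; 155025 ≡ 2 (mod 11); 2·6 ≡ 1, so inverse 6.
n ≡ 1·32175·40 + 2·189475·4 + 15·68211·16 + 2·131175·8 + 1·155025·6 = 22202390.
22202390 mod 1705275 = 33815.

33815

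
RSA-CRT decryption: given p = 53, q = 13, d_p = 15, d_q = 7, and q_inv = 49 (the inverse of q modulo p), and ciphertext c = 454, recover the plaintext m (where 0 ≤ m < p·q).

m₁ = c^(d_p) mod p: c ≡ 30 (mod 53), and 30^15 mod 53 = 23.
m₂ = c^(d_q) mod q: c ≡ 12 (mod 13), and 12^7 mod 13 = 12.
h = q_inv·(m₁ − m₂) mod p = 49·(23 − 12) mod 53 = 9.
m = m₂ + h·q = 12 + 9·13 = 129.

129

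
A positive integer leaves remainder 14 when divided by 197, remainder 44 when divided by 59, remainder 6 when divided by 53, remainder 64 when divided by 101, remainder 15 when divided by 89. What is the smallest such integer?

3895233734

The moduli are pairwise coprime; N = 197·59·53·101·89 = 5537394791.
N/197 = 28108603; 28108603 ≡ 52 (mod 197); 52·72 ≡ 1, so inverse 72.
N/59 = 93854149; 93854149 ≡ 17 (mod 59); 17·7 ≡ 1, so inverse 7.
N/53 = 104479147; 104479147 ≡ 35 (mod 53); 35·50 ≡ 1, so inverse 50.
N/101 = 54825691; 54825691 ≡ 63 (mod 101); 63·93 ≡ 1, so inverse 93.
N/89 = 62217919; 62217919 ≡ 66 (mod 89); 66·58 ≡ 1, so inverse 58.
t ≡ 14·28108603·72 + 44·93854149·7 + 6·104479147·50 + 64·54825691·93 + 15·62217919·58 = 469036396178.
469036396178 mod 5537394791 = 3895233734.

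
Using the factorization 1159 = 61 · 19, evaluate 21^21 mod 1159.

Mod 61: 21 ≡ 21; 21^21 ≡ 11 (mod 61).
Mod 19: 21 ≡ 2; by Fermat, exponent reduces to 21 mod 18 = 3; 2^3 ≡ 8 (mod 19).
Combine by CRT: x ≡ 11 (mod 61), x ≡ 8 (mod 19) ⇒ x ≡ 255 (mod 1159).

255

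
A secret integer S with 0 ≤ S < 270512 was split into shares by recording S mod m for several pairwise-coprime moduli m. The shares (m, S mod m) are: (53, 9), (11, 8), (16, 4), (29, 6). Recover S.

Combine the congruences pairwise.
From S ≡ 9 (mod 53) write S = 9 + 53t. Substituting into S ≡ 8 (mod 11) gives 53t ≡ 10 (mod 11), and since 9⁻¹ ≡ 5 (mod 11), t ≡ 6. Hence S ≡ 9 + 53·6 = 327 (mod 583).
From S ≡ 327 (mod 583) write S = 327 + 583t. Substituting into S ≡ 4 (mod 16) gives 583t ≡ 13 (mod 16), and since 7⁻¹ ≡ 7 (mod 16), t ≡ 11. Hence S ≡ 327 + 583·11 = 6740 (mod 9328).
From S ≡ 6740 (mod 9328) write S = 6740 + 9328t. Substituting into S ≡ 6 (mod 29) gives 9328t ≡ 23 (mod 29), and since 19⁻¹ ≡ 26 (mod 29), t ≡ 18. Hence S ≡ 6740 + 9328·18 = 174644 (mod 270512).

174644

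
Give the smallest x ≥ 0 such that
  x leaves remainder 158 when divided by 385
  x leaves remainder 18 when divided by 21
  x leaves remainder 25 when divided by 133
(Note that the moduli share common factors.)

7473

gcd(385, 21) = 7 and 7 | (18 − 158), so the pair is consistent; merging gives x ≡ 543 (mod 1155), where 1155 = lcm(385, 21).
gcd(1155, 133) = 7 and 7 | (25 − 543), so the pair is consistent; merging gives x ≡ 7473 (mod 21945), where 21945 = lcm(1155, 133).
The solution is unique modulo lcm(385, 21, 133) = 21945.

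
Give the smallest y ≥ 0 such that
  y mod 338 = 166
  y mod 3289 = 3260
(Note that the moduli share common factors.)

gcd(338, 3289) = 13 and 13 | (3260 − 166), so the pair is consistent; merging gives y ≡ 29572 (mod 85514), where 85514 = lcm(338, 3289).
The solution is unique modulo lcm(338, 3289) = 85514.

29572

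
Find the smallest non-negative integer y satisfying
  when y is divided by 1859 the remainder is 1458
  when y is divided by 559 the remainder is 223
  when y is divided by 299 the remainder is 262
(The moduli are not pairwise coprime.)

771084

Combine the congruences pairwise.
gcd(1859, 559) = 13 and 13 | (223 − 1458), so the pair is consistent; merging gives y ≡ 51651 (mod 79937), where 79937 = lcm(1859, 559).
gcd(79937, 299) = 13 and 13 | (262 − 51651), so the pair is consistent; merging gives y ≡ 771084 (mod 1838551), where 1838551 = lcm(79937, 299).
The solution is unique modulo lcm(1859, 559, 299) = 1838551.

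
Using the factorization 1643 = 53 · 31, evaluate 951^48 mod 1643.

Mod 53: 951 ≡ 50; 50^48 ≡ 36 (mod 53).
Mod 31: 951 ≡ 21; by Fermat, exponent reduces to 48 mod 30 = 18; 21^18 ≡ 8 (mod 31).
Combine by CRT: x ≡ 36 (mod 53), x ≡ 8 (mod 31) ⇒ x ≡ 566 (mod 1643).

566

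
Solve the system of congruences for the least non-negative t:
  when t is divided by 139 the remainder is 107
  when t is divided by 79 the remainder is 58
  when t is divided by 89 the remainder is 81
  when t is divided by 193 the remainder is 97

The moduli are pairwise coprime; N = 139·79·89·193 = 188620637.
N/139 = 1356983; 1356983 ≡ 65 (mod 139); 65·77 ≡ 1, so inverse 77.
N/79 = 2387603; 2387603 ≡ 65 (mod 79); 65·62 ≡ 1, so inverse 62.
N/89 = 2119333; 2119333 ≡ 65 (mod 89); 65·63 ≡ 1, so inverse 63.
N/193 = 977309; 977309 ≡ 150 (mod 193); 150·184 ≡ 1, so inverse 184.
t ≡ 107·1356983·77 + 58·2387603·62 + 81·2119333·63 + 97·977309·184 = 48023970656.
48023970656 mod 188620637 = 114328858.

114328858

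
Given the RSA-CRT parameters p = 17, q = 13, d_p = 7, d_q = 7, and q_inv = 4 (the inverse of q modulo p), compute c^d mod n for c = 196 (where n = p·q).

m₁ = c^(d_p) mod p: c ≡ 9 (mod 17), and 9^7 mod 17 = 2.
m₂ = c^(d_q) mod q: c ≡ 1 (mod 13), and 1^7 mod 13 = 1.
h = q_inv·(m₁ − m₂) mod p = 4·(2 − 1) mod 17 = 4.
m = m₂ + h·q = 1 + 4·13 = 53.

53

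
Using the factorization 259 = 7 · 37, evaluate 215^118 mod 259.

44

Mod 7: 215 ≡ 5; by Fermat, exponent reduces to 118 mod 6 = 4; 5^4 ≡ 2 (mod 7).
Mod 37: 215 ≡ 30; by Fermat, exponent reduces to 118 mod 36 = 10; 30^10 ≡ 7 (mod 37).
Combine by CRT: x ≡ 2 (mod 7), x ≡ 7 (mod 37) ⇒ x ≡ 44 (mod 259).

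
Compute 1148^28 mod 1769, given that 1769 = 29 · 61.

1

Mod 29: 1148 ≡ 17; since 28 | 28, by Fermat 17^28 ≡ 1 (mod 29).
Mod 61: 1148 ≡ 50; 50^28 ≡ 1 (mod 61).
Combine by CRT: x ≡ 1 (mod 29), x ≡ 1 (mod 61) ⇒ x ≡ 1 (mod 1769).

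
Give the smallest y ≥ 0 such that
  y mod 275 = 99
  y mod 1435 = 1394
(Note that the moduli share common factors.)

Combine the congruences pairwise.
gcd(275, 1435) = 5 and 5 | (1394 − 99), so the pair is consistent; merging gives y ≡ 55924 (mod 78925), where 78925 = lcm(275, 1435).
The solution is unique modulo lcm(275, 1435) = 78925.

55924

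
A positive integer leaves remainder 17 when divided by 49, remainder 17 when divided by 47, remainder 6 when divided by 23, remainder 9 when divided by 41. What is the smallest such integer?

644857

The moduli are pairwise coprime; N = 49·47·23·41 = 2171729.
N/49 = 44321; 44321 ≡ 25 (mod 49); 25·2 ≡ 1, so inverse 2.
N/47 = 46207; 46207 ≡ 6 (mod 47); 6·8 ≡ 1, so inverse 8.
N/23 = 94423; 94423 ≡ 8 (mod 23); 8·3 ≡ 1, so inverse 3.
N/41 = 52969; 52969 ≡ 38 (mod 41); 38·27 ≡ 1, so inverse 27.
a ≡ 17·44321·2 + 17·46207·8 + 6·94423·3 + 9·52969·27 = 22362147.
22362147 mod 2171729 = 644857.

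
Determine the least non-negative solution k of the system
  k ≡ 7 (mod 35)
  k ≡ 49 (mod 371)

1162

Combine the congruences pairwise.
gcd(35, 371) = 7 and 7 | (49 − 7), so the pair is consistent; merging gives k ≡ 1162 (mod 1855), where 1855 = lcm(35, 371).
The solution is unique modulo lcm(35, 371) = 1855.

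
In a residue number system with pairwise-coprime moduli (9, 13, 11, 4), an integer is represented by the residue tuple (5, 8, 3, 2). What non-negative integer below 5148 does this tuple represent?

4766

The moduli are pairwise coprime; N = 9·13·11·4 = 5148.
N/9 = 572; 572 ≡ 5 (mod 9); 5·2 ≡ 1, so inverse 2.
N/13 = 396; 396 ≡ 6 (mod 13); 6·11 ≡ 1, so inverse 11.
N/11 = 468; 468 ≡ 6 (mod 11); 6·2 ≡ 1, so inverse 2.
N/4 = 1287; 1287 ≡ 3 (mod 4); 3·3 ≡ 1, so inverse 3.
x ≡ 5·572·2 + 8·396·11 + 3·468·2 + 2·1287·3 = 51098.
51098 mod 5148 = 4766.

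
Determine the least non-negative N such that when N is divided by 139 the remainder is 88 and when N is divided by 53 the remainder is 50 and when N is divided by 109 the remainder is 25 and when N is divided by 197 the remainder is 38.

62359797

From N ≡ 88 (mod 139) write N = 88 + 139t. Substituting into N ≡ 50 (mod 53) gives 139t ≡ 15 (mod 53), and since 33⁻¹ ≡ 45 (mod 53), t ≡ 39. Hence N ≡ 88 + 139·39 = 5509 (mod 7367).
From N ≡ 5509 (mod 7367) write N = 5509 + 7367t. Substituting into N ≡ 25 (mod 109) gives 7367t ≡ 75 (mod 109), and since 64⁻¹ ≡ 46 (mod 109), t ≡ 71. Hence N ≡ 5509 + 7367·71 = 528566 (mod 803003).
From N ≡ 528566 (mod 803003) write N = 528566 + 803003t. Substituting into N ≡ 38 (mod 197) gives 803003t ≡ 23 (mod 197), and since 31⁻¹ ≡ 89 (mod 197), t ≡ 77. Hence N ≡ 528566 + 803003·77 = 62359797 (mod 158191591).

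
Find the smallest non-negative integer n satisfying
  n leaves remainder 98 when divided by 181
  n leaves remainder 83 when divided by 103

From n ≡ 98 (mod 181) write n = 98 + 181t. Substituting into n ≡ 83 (mod 103) gives 181t ≡ 88 (mod 103), and since 78⁻¹ ≡ 70 (mod 103), t ≡ 83. Hence n ≡ 98 + 181·83 = 15121 (mod 18643).

15121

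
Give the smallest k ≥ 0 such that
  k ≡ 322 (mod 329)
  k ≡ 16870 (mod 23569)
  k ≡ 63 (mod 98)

gcd(329, 23569) = 7 and 7 | (16870 − 322), so the pair is consistent; merging gives k ≡ 818216 (mod 1107743), where 1107743 = lcm(329, 23569).
gcd(1107743, 98) = 49 and 49 | (63 − 818216), so the pair is consistent; merging gives k ≡ 1925959 (mod 2215486), where 2215486 = lcm(1107743, 98).
The solution is unique modulo lcm(329, 23569, 98) = 2215486.

1925959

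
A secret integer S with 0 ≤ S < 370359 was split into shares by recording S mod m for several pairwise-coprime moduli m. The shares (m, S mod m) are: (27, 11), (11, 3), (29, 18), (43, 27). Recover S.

5789

The moduli are pairwise coprime; N = 27·11·29·43 = 370359.
N/27 = 13717; 13717 ≡ 1 (mod 27), inverse 1.
N/11 = 33669; 33669 ≡ 9 (mod 11); 9·5 ≡ 1, so inverse 5.
N/29 = 12771; 12771 ≡ 11 (mod 29); 11·8 ≡ 1, so inverse 8.
N/43 = 8613; 8613 ≡ 13 (mod 43); 13·10 ≡ 1, so inverse 10.
S ≡ 11·13717·1 + 3·33669·5 + 18·12771·8 + 27·8613·10 = 4820456.
4820456 mod 370359 = 5789.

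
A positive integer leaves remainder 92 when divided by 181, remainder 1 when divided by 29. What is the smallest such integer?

From a ≡ 92 (mod 181) write a = 92 + 181t. Substituting into a ≡ 1 (mod 29) gives 181t ≡ 25 (mod 29), and since 7⁻¹ ≡ 25 (mod 29), t ≡ 16. Hence a ≡ 92 + 181·16 = 2988 (mod 5249).

2988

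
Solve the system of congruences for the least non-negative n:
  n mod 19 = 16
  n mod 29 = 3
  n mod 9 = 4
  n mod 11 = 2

9022

The moduli are pairwise coprime; M = 19·29·9·11 = 54549.
M/19 = 2871; 2871 ≡ 2 (mod 19); 2·10 ≡ 1, so inverse 10.
M/29 = 1881; 1881 ≡ 25 (mod 29); 25·7 ≡ 1, so inverse 7.
M/9 = 6061; 6061 ≡ 4 (mod 9); 4·7 ≡ 1, so inverse 7.
M/11 = 4959; 4959 ≡ 9 (mod 11); 9·5 ≡ 1, so inverse 5.
n ≡ 16·2871·10 + 3·1881·7 + 4·6061·7 + 2·4959·5 = 718159.
718159 mod 54549 = 9022.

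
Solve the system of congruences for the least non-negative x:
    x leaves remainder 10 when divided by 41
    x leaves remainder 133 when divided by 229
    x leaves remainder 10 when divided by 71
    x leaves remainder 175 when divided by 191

The moduli are pairwise coprime; N = 41·229·71·191 = 127324229.
N/41 = 3105469; 3105469 ≡ 6 (mod 41); 6·7 ≡ 1, so inverse 7.
N/229 = 556001; 556001 ≡ 218 (mod 229); 218·104 ≡ 1, so inverse 104.
N/71 = 1793299; 1793299 ≡ 52 (mod 71); 52·56 ≡ 1, so inverse 56.
N/191 = 666619; 666619 ≡ 29 (mod 191); 29·112 ≡ 1, so inverse 112.
x ≡ 10·3105469·7 + 133·556001·104 + 10·1793299·56 + 175·666619·112 = 21977968502.
21977968502 mod 127324229 = 78201114.

78201114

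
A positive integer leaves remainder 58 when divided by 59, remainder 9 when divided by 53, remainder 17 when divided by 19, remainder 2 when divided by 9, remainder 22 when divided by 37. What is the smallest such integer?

4658285

From x ≡ 58 (mod 59) write x = 58 + 59t. Substituting into x ≡ 9 (mod 53) gives 59t ≡ 4 (mod 53), and since 6⁻¹ ≡ 9 (mod 53), t ≡ 36. Hence x ≡ 58 + 59·36 = 2182 (mod 3127).
From x ≡ 2182 (mod 3127) write x = 2182 + 3127t. Substituting into x ≡ 17 (mod 19) gives 3127t ≡ 1 (mod 19), and since 11⁻¹ ≡ 7 (mod 19), t ≡ 7. Hence x ≡ 2182 + 3127·7 = 24071 (mod 59413).
From x ≡ 24071 (mod 59413) write x = 24071 + 59413t. Substituting into x ≡ 2 (mod 9) gives 59413t ≡ 6 (mod 9), and since 4⁻¹ ≡ 7 (mod 9), t ≡ 6. Hence x ≡ 24071 + 59413·6 = 380549 (mod 534717).
From x ≡ 380549 (mod 534717) write x = 380549 + 534717t. Substituting into x ≡ 22 (mod 37) gives 534717t ≡ 18 (mod 37), and since 30⁻¹ ≡ 21 (mod 37), t ≡ 8. Hence x ≡ 380549 + 534717·8 = 4658285 (mod 19784529).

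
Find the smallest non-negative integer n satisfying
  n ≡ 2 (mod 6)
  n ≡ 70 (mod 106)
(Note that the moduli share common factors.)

gcd(6, 106) = 2 and 2 | (70 − 2), so the pair is consistent; merging gives n ≡ 176 (mod 318), where 318 = lcm(6, 106).
The solution is unique modulo lcm(6, 106) = 318.

176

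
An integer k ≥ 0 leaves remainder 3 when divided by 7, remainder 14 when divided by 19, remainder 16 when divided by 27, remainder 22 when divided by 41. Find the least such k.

81448

From k ≡ 3 (mod 7) write k = 3 + 7t. Substituting into k ≡ 14 (mod 19) gives 7t ≡ 11 (mod 19), and since 7⁻¹ ≡ 11 (mod 19), t ≡ 7. Hence k ≡ 3 + 7·7 = 52 (mod 133).
From k ≡ 52 (mod 133) write k = 52 + 133t. Substituting into k ≡ 16 (mod 27) gives 133t ≡ 18 (mod 27), and since 25⁻¹ ≡ 13 (mod 27), t ≡ 18. Hence k ≡ 52 + 133·18 = 2446 (mod 3591).
From k ≡ 2446 (mod 3591) write k = 2446 + 3591t. Substituting into k ≡ 22 (mod 41) gives 3591t ≡ 36 (mod 41), and since 24⁻¹ ≡ 12 (mod 41), t ≡ 22. Hence k ≡ 2446 + 3591·22 = 81448 (mod 147231).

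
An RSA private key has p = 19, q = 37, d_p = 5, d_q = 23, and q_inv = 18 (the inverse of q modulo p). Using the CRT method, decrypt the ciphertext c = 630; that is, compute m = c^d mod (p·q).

186

m₁ = c^(d_p) mod p: c ≡ 3 (mod 19), and 3^5 mod 19 = 15.
m₂ = c^(d_q) mod q: c ≡ 1 (mod 37), and 1^23 mod 37 = 1.
h = q_inv·(m₁ − m₂) mod p = 18·(15 − 1) mod 19 = 5.
m = m₂ + h·q = 1 + 5·37 = 186.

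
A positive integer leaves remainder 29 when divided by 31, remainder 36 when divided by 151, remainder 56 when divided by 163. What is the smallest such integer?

336162

The moduli are pairwise coprime; N = 31·151·163 = 763003.
N/31 = 24613; 24613 ≡ 30 (mod 31); 30·30 ≡ 1, so inverse 30.
N/151 = 5053; 5053 ≡ 70 (mod 151); 70·41 ≡ 1, so inverse 41.
N/163 = 4681; 4681 ≡ 117 (mod 163); 117·124 ≡ 1, so inverse 124.
x ≡ 29·24613·30 + 36·5053·41 + 56·4681·124 = 61376402.
61376402 mod 763003 = 336162.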